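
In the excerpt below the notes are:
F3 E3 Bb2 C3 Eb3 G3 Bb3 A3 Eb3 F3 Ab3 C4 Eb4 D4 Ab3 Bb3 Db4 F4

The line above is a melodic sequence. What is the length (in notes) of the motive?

6

18 notes total. Splitting into 3 groups of 6:
F3 E3 Bb2 C3 Eb3 G3 | Bb3 A3 Eb3 F3 Ab3 C4 | Eb4 D4 Ab3 Bb3 Db4 F4
Each cell is the previous one up a 4th — so the unit is 6 notes.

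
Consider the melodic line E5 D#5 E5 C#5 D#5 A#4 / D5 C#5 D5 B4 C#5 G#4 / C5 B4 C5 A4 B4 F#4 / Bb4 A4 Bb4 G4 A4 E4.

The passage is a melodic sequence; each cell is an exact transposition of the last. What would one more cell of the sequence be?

With a 6-note motive the entries are E5, D5, C5, Bb4, each down a 2nd from the previous.
From Ab4 the exact shape gives Ab4 G4 Ab4 F4 G4 D4.

Ab4 G4 Ab4 F4 G4 D4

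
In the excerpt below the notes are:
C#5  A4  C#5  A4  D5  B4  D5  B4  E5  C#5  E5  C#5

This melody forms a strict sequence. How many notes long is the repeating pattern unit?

4

Try groups of 4 (3 cells in 12 notes):
C#5 A4 C#5 A4 | D5 B4 D5 B4 | E5 C#5 E5 C#5
Every group is a transposition up a 2nd of the one before; no shorter unit works.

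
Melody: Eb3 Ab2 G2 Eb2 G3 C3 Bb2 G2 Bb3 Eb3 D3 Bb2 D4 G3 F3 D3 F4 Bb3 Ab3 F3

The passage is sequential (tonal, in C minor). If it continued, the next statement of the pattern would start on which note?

Unit = 4 notes; the statements start on Eb3, G3, Bb3, D4, F4, moving up a 3rd each time.
One more step up a 3rd gives Ab4.

Ab4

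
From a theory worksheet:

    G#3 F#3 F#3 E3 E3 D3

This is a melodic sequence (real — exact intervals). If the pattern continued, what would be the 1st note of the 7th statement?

Ab2

The unit is 2 notes. Position-1 pitches of the 3 shown cells: G#3, F#3, E3.
Each moves down a 2nd. Continuing: D3 → C3 → Bb2 → Ab2.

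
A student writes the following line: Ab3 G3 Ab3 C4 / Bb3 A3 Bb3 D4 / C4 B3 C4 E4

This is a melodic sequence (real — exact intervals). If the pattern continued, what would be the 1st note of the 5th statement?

Grouping in 4s, the 1st note of each cell is Ab3, Bb3, C4.
Each moves up a 2nd. Continuing: D4 → E4.

E4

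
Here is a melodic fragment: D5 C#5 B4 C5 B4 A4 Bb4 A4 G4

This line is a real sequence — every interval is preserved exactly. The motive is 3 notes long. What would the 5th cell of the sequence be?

With a 3-note motive the entries are D5, C5, Bb4, each down a 2nd from the previous.
Extending down a 2nd: Ab4 → Gb4.
So cell 5 is Gb4 F4 Eb4.

Gb4 F4 Eb4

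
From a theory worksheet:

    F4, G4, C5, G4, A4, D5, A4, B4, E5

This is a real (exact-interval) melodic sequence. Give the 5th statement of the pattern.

The 3-note cells begin on F4, G4, A4 — each up a 2nd from the last.
Continuing the starts: B4 → C#5.
From C#5 the exact shape gives C#5 D#5 G#5.

C#5 D#5 G#5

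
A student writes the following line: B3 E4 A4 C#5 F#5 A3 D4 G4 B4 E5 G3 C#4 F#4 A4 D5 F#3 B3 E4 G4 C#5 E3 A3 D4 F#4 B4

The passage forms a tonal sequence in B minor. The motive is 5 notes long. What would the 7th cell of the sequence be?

With a 5-note motive the entries are B3, A3, G3, F#3, E3, each down a 2nd from the previous.
Carrying on: D3 → C#3.
Statement 7 starts on C#3 and keeps the same diatonic contour: C#3 F#3 B3 D4 G4.

C#3 F#3 B3 D4 G4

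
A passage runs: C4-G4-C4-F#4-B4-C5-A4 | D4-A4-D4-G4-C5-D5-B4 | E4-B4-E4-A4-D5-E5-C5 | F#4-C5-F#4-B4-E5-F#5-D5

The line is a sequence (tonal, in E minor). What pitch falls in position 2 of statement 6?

With 7-note cells, note 2 of each statement runs G4, A4, B4, C5.
Each moves up a 2nd. Continuing: D5 → E5.

E5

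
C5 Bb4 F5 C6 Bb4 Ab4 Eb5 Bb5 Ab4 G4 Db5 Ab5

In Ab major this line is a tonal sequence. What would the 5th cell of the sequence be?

Unit = 4 notes; the statements start on C5, Bb4, Ab4, moving down a 2nd each time.
Extending down a 2nd: G4 → F4.
So cell 5 is F4 Eb4 Bb4 F5.

F4 Eb4 Bb4 F5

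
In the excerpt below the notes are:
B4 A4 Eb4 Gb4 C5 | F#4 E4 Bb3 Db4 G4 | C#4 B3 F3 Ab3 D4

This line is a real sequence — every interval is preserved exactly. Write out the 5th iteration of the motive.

D#3 C#3 G2 Bb2 E3

Unit = 5 notes; the statements start on B4, F#4, C#4, moving down a 4th each time.
Continuing the starts: G#3 → D#3.
Statement 5 starts on D#3 and keeps the same exact contour: D#3 C#3 G2 Bb2 E3.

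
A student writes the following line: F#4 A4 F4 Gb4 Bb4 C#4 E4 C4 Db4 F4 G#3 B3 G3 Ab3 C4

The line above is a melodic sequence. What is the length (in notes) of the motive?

5

15 notes total. Splitting into 3 groups of 5:
F#4 A4 F4 Gb4 Bb4 | C#4 E4 C4 Db4 F4 | G#3 B3 G3 Ab3 C4
That's a consistent down a 4th shift per cell, and no other grouping gives one.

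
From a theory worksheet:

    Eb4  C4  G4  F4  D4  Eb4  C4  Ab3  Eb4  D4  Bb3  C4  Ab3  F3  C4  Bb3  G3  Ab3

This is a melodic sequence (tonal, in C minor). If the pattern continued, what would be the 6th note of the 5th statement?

D3

The unit is 6 notes. Position-6 pitches of the 3 shown cells: Eb4, C4, Ab3.
Extending down a 3rd: F3 → D3.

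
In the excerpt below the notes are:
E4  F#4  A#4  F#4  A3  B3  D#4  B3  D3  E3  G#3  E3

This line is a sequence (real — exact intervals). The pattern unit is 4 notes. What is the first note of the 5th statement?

The 4-note cells begin on E4, A3, D3 — each down a 5th from the last.
Extending the heads down a 5th: G2 → C2.

C2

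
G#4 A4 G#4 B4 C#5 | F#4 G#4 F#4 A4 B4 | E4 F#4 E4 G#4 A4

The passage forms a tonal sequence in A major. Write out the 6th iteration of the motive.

Unit = 5 notes; the statements start on G#4, F#4, E4, moving down a 2nd each time.
Extending down a 2nd: D4 → C#4 → B3.
So cell 6 is B3 C#4 B3 D4 E4.

B3 C#4 B3 D4 E4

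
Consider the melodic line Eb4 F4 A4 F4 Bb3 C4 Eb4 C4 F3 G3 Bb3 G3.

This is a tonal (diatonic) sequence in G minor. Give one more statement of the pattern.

C3 D3 F3 D3

With a 4-note motive the entries are Eb4, Bb3, F3, each down a 4th from the previous.
So cell 4 is C3 D3 F3 D3.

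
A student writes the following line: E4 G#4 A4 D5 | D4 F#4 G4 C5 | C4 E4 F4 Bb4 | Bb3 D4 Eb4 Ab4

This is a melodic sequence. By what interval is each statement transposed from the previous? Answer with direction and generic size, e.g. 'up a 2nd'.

down a 2nd

Taking 4-note groups, the heads are E4, D4, C4, Bb3: the pattern moves down a 2nd.
E4 to D4 is down a 2nd.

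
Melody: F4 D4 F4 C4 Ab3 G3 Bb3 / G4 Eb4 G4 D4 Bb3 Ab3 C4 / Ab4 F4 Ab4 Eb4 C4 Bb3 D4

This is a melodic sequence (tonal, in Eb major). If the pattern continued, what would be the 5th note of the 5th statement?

Grouping in 7s, the 5th note of each cell is Ab3, Bb3, C4.
Carrying that up a 2nd forward: D4 → Eb4.

Eb4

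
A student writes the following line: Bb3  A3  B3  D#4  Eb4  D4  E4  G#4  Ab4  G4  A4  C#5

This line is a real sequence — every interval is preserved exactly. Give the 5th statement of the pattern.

Unit = 4 notes; the statements start on Bb3, Eb4, Ab4, moving up a 4th each time.
Continuing the starts: Db5 → Gb5.
From Gb5 the exact shape gives Gb5 F5 G5 B5.

Gb5 F5 G5 B5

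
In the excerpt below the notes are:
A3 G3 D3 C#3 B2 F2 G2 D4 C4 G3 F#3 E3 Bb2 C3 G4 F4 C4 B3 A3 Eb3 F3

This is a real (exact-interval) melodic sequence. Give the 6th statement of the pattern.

Bb5 Ab5 Eb5 D5 C5 Gb4 Ab4

The 7-note cells begin on A3, D4, G4 — each up a 4th from the last.
Carrying on: C5 → F5 → Bb5.
So cell 6 is Bb5 Ab5 Eb5 D5 C5 Gb4 Ab4.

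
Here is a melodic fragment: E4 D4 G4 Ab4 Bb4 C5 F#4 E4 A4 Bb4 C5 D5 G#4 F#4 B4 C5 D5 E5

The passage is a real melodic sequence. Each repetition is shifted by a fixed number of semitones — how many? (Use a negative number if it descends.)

Unit = 6 notes; the statements start on E4, F#4, G#4, moving up a 2nd each time.
E4 to F#4 spans +2 semitones.

2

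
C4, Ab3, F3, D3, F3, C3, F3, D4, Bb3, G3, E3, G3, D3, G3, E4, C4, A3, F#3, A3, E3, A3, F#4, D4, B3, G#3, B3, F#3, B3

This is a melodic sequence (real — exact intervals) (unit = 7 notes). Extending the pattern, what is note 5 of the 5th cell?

C#4

With 7-note cells, note 5 of each statement runs F3, G3, A3, B3.
One more up a 2nd gives C#4.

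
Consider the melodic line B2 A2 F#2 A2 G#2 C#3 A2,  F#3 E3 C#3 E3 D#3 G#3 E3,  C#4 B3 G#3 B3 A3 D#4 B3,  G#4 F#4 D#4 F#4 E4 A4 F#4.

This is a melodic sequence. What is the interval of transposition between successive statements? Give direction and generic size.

up a 5th

With a 7-note motive the entries are B2, F#3, C#4, G#4, each up a 5th from the previous.
B2 to F#3 is up a 5th.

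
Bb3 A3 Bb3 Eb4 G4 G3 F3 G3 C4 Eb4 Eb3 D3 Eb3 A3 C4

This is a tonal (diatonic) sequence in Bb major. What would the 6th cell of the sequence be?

F2 Eb2 F2 Bb2 D3

Unit = 5 notes; the statements start on Bb3, G3, Eb3, moving down a 3rd each time.
Continuing the starts: C3 → A2 → F2.
From F2 the diatonic shape gives F2 Eb2 F2 Bb2 D3.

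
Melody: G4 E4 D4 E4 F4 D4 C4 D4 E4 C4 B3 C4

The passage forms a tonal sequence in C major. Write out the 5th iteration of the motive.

Unit = 4 notes; the statements start on G4, F4, E4, moving down a 2nd each time.
Extending down a 2nd: D4 → C4.
Statement 5 starts on C4 and keeps the same diatonic contour: C4 A3 G3 A3.

C4 A3 G3 A3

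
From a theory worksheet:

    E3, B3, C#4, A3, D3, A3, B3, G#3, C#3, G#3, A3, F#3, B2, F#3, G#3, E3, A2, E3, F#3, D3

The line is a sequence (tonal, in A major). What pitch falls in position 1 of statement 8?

E2

Grouping in 4s, the 1st note of each cell is E3, D3, C#3, B2, A2.
Carrying that down a 2nd forward: G#2 → F#2 → E2.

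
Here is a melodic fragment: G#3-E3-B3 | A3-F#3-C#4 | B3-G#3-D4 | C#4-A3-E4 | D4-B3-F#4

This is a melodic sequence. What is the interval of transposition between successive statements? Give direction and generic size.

Taking 3-note groups, the heads are G#3, A3, B3, C#4, D4: the pattern moves up a 2nd.
G#3 to A3 is up a 2nd.

up a 2nd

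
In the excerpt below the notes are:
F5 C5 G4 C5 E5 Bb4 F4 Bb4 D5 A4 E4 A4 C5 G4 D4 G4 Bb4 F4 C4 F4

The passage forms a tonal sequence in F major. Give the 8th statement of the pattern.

With a 4-note motive the entries are F5, E5, D5, C5, Bb4, each down a 2nd from the previous.
Continuing the starts: A4 → G4 → F4.
So cell 8 is F4 C4 G3 C4.

F4 C4 G3 C4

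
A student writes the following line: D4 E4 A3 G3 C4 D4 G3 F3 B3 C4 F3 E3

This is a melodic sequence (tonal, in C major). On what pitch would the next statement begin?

Taking 4-note groups, the heads are D4, C4, B3: the pattern moves down a 2nd.
The next head, down a 2nd from B3, is A3.

A3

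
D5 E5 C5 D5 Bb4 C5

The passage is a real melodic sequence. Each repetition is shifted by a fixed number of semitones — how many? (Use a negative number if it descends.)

Taking 2-note groups, the heads are D5, C5, Bb4: the pattern moves down a 2nd.
Counting half-steps from D5 to C5: -2.

-2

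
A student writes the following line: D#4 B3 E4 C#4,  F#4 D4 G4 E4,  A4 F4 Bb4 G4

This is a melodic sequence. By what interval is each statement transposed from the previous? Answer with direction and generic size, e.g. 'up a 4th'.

up a 3rd

Unit = 4 notes; the statements start on D#4, F#4, A4, moving up a 3rd each time.
D#4 to F#4 is up a 3rd.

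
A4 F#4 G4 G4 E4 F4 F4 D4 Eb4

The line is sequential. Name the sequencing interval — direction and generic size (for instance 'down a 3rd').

Taking 3-note groups, the heads are A4, G4, F4: the pattern moves down a 2nd.
A4 to G4 is down a 2nd.

down a 2nd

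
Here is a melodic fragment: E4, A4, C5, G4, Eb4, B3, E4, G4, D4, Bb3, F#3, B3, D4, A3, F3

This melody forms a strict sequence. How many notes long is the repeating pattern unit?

5

15 notes total. Splitting into 3 groups of 5:
E4 A4 C5 G4 Eb4 | B3 E4 G4 D4 Bb3 | F#3 B3 D4 A3 F3
Every group is a transposition down a 4th of the one before; no shorter unit works.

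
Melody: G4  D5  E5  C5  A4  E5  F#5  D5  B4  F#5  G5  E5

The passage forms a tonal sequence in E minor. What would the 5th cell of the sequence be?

D5 A5 B5 G5

With a 4-note motive the entries are G4, A4, B4, each up a 2nd from the previous.
Carrying on: C5 → D5.
Statement 5 starts on D5 and keeps the same diatonic contour: D5 A5 B5 G5.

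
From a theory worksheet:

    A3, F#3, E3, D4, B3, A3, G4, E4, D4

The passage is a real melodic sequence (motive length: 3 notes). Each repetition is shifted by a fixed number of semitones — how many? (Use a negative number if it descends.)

Taking 3-note groups, the heads are A3, D4, G4: the pattern moves up a 4th.
A3→D4 is 62 − 57 = 5 semitones.

5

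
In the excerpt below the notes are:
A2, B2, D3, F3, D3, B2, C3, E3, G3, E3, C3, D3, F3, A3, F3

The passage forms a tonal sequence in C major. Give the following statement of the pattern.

D3 E3 G3 B3 G3

The 5-note cells begin on A2, B2, C3 — each up a 2nd from the last.
Statement 4 starts on D3 and keeps the same diatonic contour: D3 E3 G3 B3 G3.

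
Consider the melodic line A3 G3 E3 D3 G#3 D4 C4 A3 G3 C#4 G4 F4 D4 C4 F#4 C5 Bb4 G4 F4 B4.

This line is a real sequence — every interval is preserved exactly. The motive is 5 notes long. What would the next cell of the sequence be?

Taking 5-note groups, the heads are A3, D4, G4, C5: the pattern moves up a 4th.
Statement 5 starts on F5 and keeps the same exact contour: F5 Eb5 C5 Bb4 E5.

F5 Eb5 C5 Bb4 E5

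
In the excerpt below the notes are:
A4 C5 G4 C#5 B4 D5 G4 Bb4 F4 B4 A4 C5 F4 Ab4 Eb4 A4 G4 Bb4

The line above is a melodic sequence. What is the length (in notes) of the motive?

6

Try groups of 6 (3 cells in 18 notes):
A4 C5 G4 C#5 B4 D5 | G4 Bb4 F4 B4 A4 C5 | F4 Ab4 Eb4 A4 G4 Bb4
That's a consistent down a 2nd shift per cell, and no other grouping gives one.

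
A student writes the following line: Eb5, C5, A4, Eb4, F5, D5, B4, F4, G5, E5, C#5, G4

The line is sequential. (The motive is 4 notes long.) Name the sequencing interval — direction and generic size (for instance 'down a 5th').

With a 4-note motive the entries are Eb5, F5, G5, each up a 2nd from the previous.
Eb5 to F5 is up a 2nd.

up a 2nd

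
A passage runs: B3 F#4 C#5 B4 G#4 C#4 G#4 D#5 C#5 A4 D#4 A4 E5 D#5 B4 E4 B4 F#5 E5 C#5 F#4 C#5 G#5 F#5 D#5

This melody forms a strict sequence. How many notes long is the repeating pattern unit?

Try groups of 5 (5 cells in 25 notes):
B3 F#4 C#5 B4 G#4 | C#4 G#4 D#5 C#5 A4 | D#4 A4 E5 D#5 B4 | E4 B4 F#5 E5 C#5 | F#4 C#5 G#5 F#5 D#5
Every group is a transposition up a 2nd of the one before; no shorter unit works.

5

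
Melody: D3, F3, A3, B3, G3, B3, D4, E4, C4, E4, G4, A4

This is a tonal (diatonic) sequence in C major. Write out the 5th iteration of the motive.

B4 D5 F5 G5

With a 4-note motive the entries are D3, G3, C4, each up a 4th from the previous.
Continuing the starts: F4 → B4.
From B4 the diatonic shape gives B4 D5 F5 G5.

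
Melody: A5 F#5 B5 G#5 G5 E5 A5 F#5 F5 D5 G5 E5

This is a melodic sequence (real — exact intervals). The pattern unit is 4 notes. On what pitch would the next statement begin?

Eb5

Unit = 4 notes; the statements start on A5, G5, F5, moving down a 2nd each time.
One more step down a 2nd gives Eb5.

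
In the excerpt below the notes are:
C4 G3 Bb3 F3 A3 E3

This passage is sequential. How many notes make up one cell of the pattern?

2

Try groups of 2 (3 cells in 6 notes):
C4 G3 | Bb3 F3 | A3 E3
Every group is a transposition down a 2nd of the one before; no shorter unit works.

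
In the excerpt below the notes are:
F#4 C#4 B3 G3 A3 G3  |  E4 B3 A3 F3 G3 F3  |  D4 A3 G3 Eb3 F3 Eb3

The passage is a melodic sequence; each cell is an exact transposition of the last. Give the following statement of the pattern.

The 6-note cells begin on F#4, E4, D4 — each down a 2nd from the last.
So cell 4 is C4 G3 F3 Db3 Eb3 Db3.

C4 G3 F3 Db3 Eb3 Db3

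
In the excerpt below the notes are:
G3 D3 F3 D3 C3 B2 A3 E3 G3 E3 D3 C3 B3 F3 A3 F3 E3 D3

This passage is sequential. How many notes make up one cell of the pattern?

Try groups of 6 (3 cells in 18 notes):
G3 D3 F3 D3 C3 B2 | A3 E3 G3 E3 D3 C3 | B3 F3 A3 F3 E3 D3
That's a consistent up a 2nd shift per cell, and no other grouping gives one.

6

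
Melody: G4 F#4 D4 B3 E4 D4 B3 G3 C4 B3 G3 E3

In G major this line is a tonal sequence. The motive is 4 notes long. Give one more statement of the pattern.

The 4-note cells begin on G4, E4, C4 — each down a 3rd from the last.
So cell 4 is A3 G3 E3 C3.

A3 G3 E3 C3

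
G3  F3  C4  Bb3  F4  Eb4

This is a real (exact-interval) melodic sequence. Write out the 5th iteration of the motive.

Eb5 Db5

Unit = 2 notes; the statements start on G3, C4, F4, moving up a 4th each time.
Continuing the starts: Bb4 → Eb5.
From Eb5 the exact shape gives Eb5 Db5.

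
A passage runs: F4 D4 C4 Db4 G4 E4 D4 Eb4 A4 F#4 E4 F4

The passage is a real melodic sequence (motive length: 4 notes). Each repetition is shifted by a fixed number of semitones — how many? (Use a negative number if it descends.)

The 4-note cells begin on F4, G4, A4 — each up a 2nd from the last.
F4→G4 is 67 − 65 = 2 semitones.

2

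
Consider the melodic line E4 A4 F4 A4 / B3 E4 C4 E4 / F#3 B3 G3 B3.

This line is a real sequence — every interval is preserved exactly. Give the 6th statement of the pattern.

D#2 G#2 E2 G#2

The 4-note cells begin on E4, B3, F#3 — each down a 4th from the last.
Continuing the starts: C#3 → G#2 → D#2.
From D#2 the exact shape gives D#2 G#2 E2 G#2.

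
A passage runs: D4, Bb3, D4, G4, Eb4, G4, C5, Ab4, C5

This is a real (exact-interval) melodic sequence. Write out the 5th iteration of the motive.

With a 3-note motive the entries are D4, G4, C5, each up a 4th from the previous.
Carrying on: F5 → Bb5.
Statement 5 starts on Bb5 and keeps the same exact contour: Bb5 Gb5 Bb5.

Bb5 Gb5 Bb5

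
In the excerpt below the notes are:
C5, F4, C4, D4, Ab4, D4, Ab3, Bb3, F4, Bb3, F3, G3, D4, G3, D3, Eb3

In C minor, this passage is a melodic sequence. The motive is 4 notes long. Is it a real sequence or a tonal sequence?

tonal

Every note is diatonic to C minor.
Cell 1 has -7 semitones from note 1 to 2, but cell 2 has -6 — the interval quality changes while the contour stays the same, which is the hallmark of a tonal sequence.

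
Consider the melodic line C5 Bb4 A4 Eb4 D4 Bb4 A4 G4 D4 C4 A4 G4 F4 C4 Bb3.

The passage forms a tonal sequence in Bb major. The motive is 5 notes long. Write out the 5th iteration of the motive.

F4 Eb4 D4 A3 G3

Taking 5-note groups, the heads are C5, Bb4, A4: the pattern moves down a 2nd.
Extending down a 2nd: G4 → F4.
So cell 5 is F4 Eb4 D4 A3 G3.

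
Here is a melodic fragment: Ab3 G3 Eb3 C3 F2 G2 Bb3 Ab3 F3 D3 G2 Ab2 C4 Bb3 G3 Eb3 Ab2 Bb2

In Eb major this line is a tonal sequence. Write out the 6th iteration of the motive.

F4 Eb4 C4 Ab3 D3 Eb3

With a 6-note motive the entries are Ab3, Bb3, C4, each up a 2nd from the previous.
Extending up a 2nd: D4 → Eb4 → F4.
From F4 the diatonic shape gives F4 Eb4 C4 Ab3 D3 Eb3.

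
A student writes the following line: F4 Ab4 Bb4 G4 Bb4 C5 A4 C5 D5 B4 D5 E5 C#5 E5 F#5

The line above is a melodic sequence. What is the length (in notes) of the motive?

3

15 notes total. Splitting into 5 groups of 3:
F4 Ab4 Bb4 | G4 Bb4 C5 | A4 C5 D5 | B4 D5 E5 | C#5 E5 F#5
That's a consistent up a 2nd shift per cell, and no other grouping gives one.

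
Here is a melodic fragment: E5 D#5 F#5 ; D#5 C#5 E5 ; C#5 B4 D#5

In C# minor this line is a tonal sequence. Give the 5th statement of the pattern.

A4 G#4 B4

The 3-note cells begin on E5, D#5, C#5 — each down a 2nd from the last.
Carrying on: B4 → A4.
From A4 the diatonic shape gives A4 G#4 B4.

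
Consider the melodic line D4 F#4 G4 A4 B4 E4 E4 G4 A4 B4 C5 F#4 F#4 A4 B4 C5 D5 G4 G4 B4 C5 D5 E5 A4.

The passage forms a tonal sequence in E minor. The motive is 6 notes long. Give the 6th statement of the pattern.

Taking 6-note groups, the heads are D4, E4, F#4, G4: the pattern moves up a 2nd.
Extending up a 2nd: A4 → B4.
So cell 6 is B4 D5 E5 F#5 G5 C5.

B4 D5 E5 F#5 G5 C5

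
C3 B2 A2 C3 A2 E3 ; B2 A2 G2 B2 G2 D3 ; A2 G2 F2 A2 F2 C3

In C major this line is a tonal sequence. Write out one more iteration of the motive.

G2 F2 E2 G2 E2 B2

With a 6-note motive the entries are C3, B2, A2, each down a 2nd from the previous.
From G2 the diatonic shape gives G2 F2 E2 G2 E2 B2.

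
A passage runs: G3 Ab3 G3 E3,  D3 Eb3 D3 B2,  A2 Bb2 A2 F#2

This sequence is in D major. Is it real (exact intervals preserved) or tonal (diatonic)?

real

Each cell has the same semitone pattern (1, -1, -3) — intervals are preserved exactly.
And Ab3 lies outside D major, so the sequence is real rather than tonal.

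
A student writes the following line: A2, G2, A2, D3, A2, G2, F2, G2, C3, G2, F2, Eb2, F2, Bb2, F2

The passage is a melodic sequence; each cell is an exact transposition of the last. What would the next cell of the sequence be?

Eb2 Db2 Eb2 Ab2 Eb2

With a 5-note motive the entries are A2, G2, F2, each down a 2nd from the previous.
From Eb2 the exact shape gives Eb2 Db2 Eb2 Ab2 Eb2.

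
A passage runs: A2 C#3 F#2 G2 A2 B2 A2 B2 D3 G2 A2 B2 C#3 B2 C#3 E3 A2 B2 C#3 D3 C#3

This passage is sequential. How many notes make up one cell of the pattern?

7

There are 21 notes; a 7-note unit gives 3 cells:
A2 C#3 F#2 G2 A2 B2 A2 | B2 D3 G2 A2 B2 C#3 B2 | C#3 E3 A2 B2 C#3 D3 C#3
Every group is a transposition up a 2nd of the one before; no shorter unit works.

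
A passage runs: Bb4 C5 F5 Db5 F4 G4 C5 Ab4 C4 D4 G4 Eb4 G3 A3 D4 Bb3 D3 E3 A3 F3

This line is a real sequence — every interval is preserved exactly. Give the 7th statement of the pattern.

With a 4-note motive the entries are Bb4, F4, C4, G3, D3, each down a 4th from the previous.
Extending down a 4th: A2 → E2.
From E2 the exact shape gives E2 F#2 B2 G2.

E2 F#2 B2 G2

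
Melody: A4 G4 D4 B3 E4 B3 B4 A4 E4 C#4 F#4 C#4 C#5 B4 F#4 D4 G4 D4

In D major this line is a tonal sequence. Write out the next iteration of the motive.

D5 C#5 G4 E4 A4 E4

With a 6-note motive the entries are A4, B4, C#5, each up a 2nd from the previous.
From D5 the diatonic shape gives D5 C#5 G4 E4 A4 E4.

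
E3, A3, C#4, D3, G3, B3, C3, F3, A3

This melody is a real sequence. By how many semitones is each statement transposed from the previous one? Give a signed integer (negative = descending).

-2

The 3-note cells begin on E3, D3, C3 — each down a 2nd from the last.
E3→D3 is 50 − 52 = -2 semitones.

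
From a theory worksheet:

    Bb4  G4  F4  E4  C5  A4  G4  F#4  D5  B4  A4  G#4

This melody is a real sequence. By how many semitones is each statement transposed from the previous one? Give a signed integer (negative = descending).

2

With a 4-note motive the entries are Bb4, C5, D5, each up a 2nd from the previous.
Bb4 to C5 spans +2 semitones.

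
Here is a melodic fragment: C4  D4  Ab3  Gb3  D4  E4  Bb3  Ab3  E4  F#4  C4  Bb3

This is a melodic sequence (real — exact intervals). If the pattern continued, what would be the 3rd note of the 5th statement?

E4

The unit is 4 notes. Position-3 pitches of the 3 shown cells: Ab3, Bb3, C4.
Carrying that up a 2nd forward: D4 → E4.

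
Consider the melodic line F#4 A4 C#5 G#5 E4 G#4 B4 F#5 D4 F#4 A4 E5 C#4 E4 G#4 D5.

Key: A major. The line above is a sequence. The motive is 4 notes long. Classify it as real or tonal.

Every note is diatonic to A major.
Cell 1 has +3 semitones from note 1 to 2, but cell 2 has +4 — the interval quality changes while the contour stays the same, which is the hallmark of a tonal sequence.

tonal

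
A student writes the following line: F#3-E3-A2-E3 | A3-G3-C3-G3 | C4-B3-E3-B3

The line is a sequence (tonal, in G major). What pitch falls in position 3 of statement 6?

D4

With 4-note cells, note 3 of each statement runs A2, C3, E3.
Each moves up a 3rd. Continuing: G3 → B3 → D4.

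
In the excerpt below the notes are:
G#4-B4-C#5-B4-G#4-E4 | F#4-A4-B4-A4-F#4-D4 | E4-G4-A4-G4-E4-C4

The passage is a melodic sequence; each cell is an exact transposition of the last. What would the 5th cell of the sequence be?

C4 Eb4 F4 Eb4 C4 Ab3

Unit = 6 notes; the statements start on G#4, F#4, E4, moving down a 2nd each time.
Extending down a 2nd: D4 → C4.
From C4 the exact shape gives C4 Eb4 F4 Eb4 C4 Ab3.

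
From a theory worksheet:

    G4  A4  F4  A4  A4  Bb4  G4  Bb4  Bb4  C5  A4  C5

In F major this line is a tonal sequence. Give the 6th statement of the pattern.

The 4-note cells begin on G4, A4, Bb4 — each up a 2nd from the last.
Carrying on: C5 → D5 → E5.
From E5 the diatonic shape gives E5 F5 D5 F5.

E5 F5 D5 F5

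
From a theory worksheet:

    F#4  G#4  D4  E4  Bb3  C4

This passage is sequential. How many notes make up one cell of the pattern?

2

6 notes total. Splitting into 3 groups of 2:
F#4 G#4 | D4 E4 | Bb3 C4
That's a consistent down a 3rd shift per cell, and no other grouping gives one.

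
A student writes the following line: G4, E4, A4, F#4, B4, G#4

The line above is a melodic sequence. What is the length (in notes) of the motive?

2

6 notes total. Splitting into 3 groups of 2:
G4 E4 | A4 F#4 | B4 G#4
Each cell is the previous one up a 2nd — so the unit is 2 notes.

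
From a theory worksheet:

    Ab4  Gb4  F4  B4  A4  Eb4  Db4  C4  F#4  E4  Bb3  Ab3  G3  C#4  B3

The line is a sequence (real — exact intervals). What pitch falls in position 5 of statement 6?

G#2

With 5-note cells, note 5 of each statement runs A4, E4, B3.
Extending down a 4th: F#3 → C#3 → G#2.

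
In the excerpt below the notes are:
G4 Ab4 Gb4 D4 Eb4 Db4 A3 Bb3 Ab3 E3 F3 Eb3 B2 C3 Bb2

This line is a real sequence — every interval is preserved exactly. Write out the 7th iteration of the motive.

With a 3-note motive the entries are G4, D4, A3, E3, B2, each down a 4th from the previous.
Continuing the starts: F#2 → C#2.
Statement 7 starts on C#2 and keeps the same exact contour: C#2 D2 C2.

C#2 D2 C2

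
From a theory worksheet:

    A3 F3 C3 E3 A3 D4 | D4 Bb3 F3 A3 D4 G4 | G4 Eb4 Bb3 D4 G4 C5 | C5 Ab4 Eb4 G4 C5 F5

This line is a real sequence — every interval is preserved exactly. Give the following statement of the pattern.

With a 6-note motive the entries are A3, D4, G4, C5, each up a 4th from the previous.
Statement 5 starts on F5 and keeps the same exact contour: F5 Db5 Ab4 C5 F5 Bb5.

F5 Db5 Ab4 C5 F5 Bb5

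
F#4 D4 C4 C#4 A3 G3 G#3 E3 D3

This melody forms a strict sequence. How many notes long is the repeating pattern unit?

3

9 notes total. Splitting into 3 groups of 3:
F#4 D4 C4 | C#4 A3 G3 | G#3 E3 D3
Each cell is the previous one down a 4th — so the unit is 3 notes.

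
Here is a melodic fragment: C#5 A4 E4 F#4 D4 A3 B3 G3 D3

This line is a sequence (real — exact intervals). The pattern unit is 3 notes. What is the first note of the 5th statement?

Unit = 3 notes; the statements start on C#5, F#4, B3, moving down a 5th each time.
Continuing: E3 → A2. Statement 5 starts on A2.

A2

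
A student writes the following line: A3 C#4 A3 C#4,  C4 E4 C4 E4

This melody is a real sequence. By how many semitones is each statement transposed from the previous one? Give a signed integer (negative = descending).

With a 4-note motive the entries are A3, C4, each up a 3rd from the previous.
A3 to C4 spans +3 semitones.

3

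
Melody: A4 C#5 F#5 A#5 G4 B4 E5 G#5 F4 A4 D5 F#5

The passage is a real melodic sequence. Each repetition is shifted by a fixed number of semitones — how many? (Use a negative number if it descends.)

With a 4-note motive the entries are A4, G4, F4, each down a 2nd from the previous.
A4 to G4 spans -2 semitones.

-2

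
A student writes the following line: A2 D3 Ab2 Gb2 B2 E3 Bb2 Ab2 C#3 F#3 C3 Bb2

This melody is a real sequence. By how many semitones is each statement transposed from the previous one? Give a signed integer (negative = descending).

2

Taking 4-note groups, the heads are A2, B2, C#3: the pattern moves up a 2nd.
A2 to B2 spans +2 semitones.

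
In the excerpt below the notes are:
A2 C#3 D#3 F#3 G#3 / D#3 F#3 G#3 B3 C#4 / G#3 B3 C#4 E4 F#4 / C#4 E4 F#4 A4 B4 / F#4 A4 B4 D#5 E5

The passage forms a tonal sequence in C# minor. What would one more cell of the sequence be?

Unit = 5 notes; the statements start on A2, D#3, G#3, C#4, F#4, moving up a 4th each time.
So cell 6 is B4 D#5 E5 G#5 A5.

B4 D#5 E5 G#5 A5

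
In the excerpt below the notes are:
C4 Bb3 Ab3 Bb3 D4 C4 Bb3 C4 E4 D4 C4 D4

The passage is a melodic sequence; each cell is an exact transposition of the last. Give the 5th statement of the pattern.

With a 4-note motive the entries are C4, D4, E4, each up a 2nd from the previous.
Carrying on: F#4 → G#4.
So cell 5 is G#4 F#4 E4 F#4.

G#4 F#4 E4 F#4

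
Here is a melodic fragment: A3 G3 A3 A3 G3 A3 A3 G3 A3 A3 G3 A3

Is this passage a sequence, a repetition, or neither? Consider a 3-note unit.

repetition

Each 3-note cell is identical (A3 G3 A3), restated at the same pitch.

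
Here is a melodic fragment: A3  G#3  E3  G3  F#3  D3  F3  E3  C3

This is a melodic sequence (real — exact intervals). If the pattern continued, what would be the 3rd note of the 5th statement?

Grouping in 3s, the 3rd note of each cell is E3, D3, C3.
Extending down a 2nd: Bb2 → Ab2.

Ab2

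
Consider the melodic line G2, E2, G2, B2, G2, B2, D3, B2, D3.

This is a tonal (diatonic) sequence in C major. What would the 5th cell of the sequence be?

A3 F3 A3

With a 3-note motive the entries are G2, B2, D3, each up a 3rd from the previous.
Continuing the starts: F3 → A3.
From A3 the diatonic shape gives A3 F3 A3.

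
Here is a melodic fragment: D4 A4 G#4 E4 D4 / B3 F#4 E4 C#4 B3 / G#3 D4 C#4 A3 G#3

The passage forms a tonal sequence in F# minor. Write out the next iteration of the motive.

E3 B3 A3 F#3 E3

Taking 5-note groups, the heads are D4, B3, G#3: the pattern moves down a 3rd.
Statement 4 starts on E3 and keeps the same diatonic contour: E3 B3 A3 F#3 E3.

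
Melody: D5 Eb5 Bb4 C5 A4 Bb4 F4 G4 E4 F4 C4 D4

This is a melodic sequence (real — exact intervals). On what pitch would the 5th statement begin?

With a 4-note motive the entries are D5, A4, E4, each down a 4th from the previous.
Continuing: B3 → F#3. Statement 5 starts on F#3.

F#3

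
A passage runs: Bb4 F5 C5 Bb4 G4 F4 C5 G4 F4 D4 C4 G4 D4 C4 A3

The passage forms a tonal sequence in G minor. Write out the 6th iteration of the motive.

With a 5-note motive the entries are Bb4, F4, C4, each down a 4th from the previous.
Carrying on: G3 → D3 → A2.
Statement 6 starts on A2 and keeps the same diatonic contour: A2 Eb3 Bb2 A2 F2.

A2 Eb3 Bb2 A2 F2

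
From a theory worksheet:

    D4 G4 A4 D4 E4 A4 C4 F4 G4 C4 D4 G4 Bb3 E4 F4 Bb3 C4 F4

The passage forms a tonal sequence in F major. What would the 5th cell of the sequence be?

With a 6-note motive the entries are D4, C4, Bb3, each down a 2nd from the previous.
Continuing the starts: A3 → G3.
Statement 5 starts on G3 and keeps the same diatonic contour: G3 C4 D4 G3 A3 D4.

G3 C4 D4 G3 A3 D4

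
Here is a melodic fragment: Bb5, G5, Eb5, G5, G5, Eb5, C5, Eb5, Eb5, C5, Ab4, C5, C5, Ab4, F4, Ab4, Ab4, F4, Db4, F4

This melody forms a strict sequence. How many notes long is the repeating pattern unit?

Try groups of 4 (5 cells in 20 notes):
Bb5 G5 Eb5 G5 | G5 Eb5 C5 Eb5 | Eb5 C5 Ab4 C5 | C5 Ab4 F4 Ab4 | Ab4 F4 Db4 F4
Every group is a transposition down a 3rd of the one before; no shorter unit works.

4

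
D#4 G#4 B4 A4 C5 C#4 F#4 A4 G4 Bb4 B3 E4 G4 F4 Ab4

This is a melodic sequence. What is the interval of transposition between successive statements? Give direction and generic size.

The 5-note cells begin on D#4, C#4, B3 — each down a 2nd from the last.
D#4 to C#4 is down a 2nd.

down a 2nd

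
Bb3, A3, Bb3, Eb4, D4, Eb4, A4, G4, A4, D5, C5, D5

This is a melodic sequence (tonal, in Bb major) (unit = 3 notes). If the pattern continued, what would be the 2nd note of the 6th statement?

Bb5

With 3-note cells, note 2 of each statement runs A3, D4, G4, C5.
Each moves up a 4th. Continuing: F5 → Bb5.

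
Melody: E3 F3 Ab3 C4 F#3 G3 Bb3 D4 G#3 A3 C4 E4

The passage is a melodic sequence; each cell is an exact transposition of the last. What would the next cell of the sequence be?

A#3 B3 D4 F#4

Taking 4-note groups, the heads are E3, F#3, G#3: the pattern moves up a 2nd.
From A#3 the exact shape gives A#3 B3 D4 F#4.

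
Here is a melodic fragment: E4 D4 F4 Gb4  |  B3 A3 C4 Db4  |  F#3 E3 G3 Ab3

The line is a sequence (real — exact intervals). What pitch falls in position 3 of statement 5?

Grouping in 4s, the 3rd note of each cell is F4, C4, G3.
Carrying that down a 4th forward: D3 → A2.

A2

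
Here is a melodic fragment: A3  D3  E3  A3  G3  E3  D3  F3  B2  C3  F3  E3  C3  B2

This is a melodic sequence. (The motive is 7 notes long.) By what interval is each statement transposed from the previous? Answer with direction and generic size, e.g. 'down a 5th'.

down a 3rd

The 7-note cells begin on A3, F3 — each down a 3rd from the last.
A3 to F3 is down a 3rd.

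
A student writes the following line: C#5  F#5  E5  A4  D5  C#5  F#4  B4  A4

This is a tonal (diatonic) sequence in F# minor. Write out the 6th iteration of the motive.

G#3 C#4 B3

With a 3-note motive the entries are C#5, A4, F#4, each down a 3rd from the previous.
Continuing the starts: D4 → B3 → G#3.
Statement 6 starts on G#3 and keeps the same diatonic contour: G#3 C#4 B3.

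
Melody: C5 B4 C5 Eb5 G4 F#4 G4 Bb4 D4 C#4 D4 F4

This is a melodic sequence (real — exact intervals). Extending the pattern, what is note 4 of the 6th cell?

D3

The unit is 4 notes. Position-4 pitches of the 3 shown cells: Eb5, Bb4, F4.
Carrying that down a 4th forward: C4 → G3 → D3.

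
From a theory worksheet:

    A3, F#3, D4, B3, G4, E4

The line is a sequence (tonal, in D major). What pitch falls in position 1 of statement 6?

The unit is 2 notes. Position-1 pitches of the 3 shown cells: A3, D4, G4.
Extending up a 4th: C#5 → F#5 → B5.

B5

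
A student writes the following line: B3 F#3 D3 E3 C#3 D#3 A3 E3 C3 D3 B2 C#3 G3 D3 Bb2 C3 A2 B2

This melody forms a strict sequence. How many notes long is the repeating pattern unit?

There are 18 notes; a 6-note unit gives 3 cells:
B3 F#3 D3 E3 C#3 D#3 | A3 E3 C3 D3 B2 C#3 | G3 D3 Bb2 C3 A2 B2
Every group is a transposition down a 2nd of the one before; no shorter unit works.

6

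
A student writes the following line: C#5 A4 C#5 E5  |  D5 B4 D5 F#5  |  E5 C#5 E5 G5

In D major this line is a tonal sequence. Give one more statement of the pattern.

F#5 D5 F#5 A5

The 4-note cells begin on C#5, D5, E5 — each up a 2nd from the last.
Statement 4 starts on F#5 and keeps the same diatonic contour: F#5 D5 F#5 A5.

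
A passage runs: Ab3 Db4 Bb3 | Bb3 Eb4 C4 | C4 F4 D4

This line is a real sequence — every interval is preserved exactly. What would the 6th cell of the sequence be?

The 3-note cells begin on Ab3, Bb3, C4 — each up a 2nd from the last.
Continuing the starts: D4 → E4 → F#4.
So cell 6 is F#4 B4 G#4.

F#4 B4 G#4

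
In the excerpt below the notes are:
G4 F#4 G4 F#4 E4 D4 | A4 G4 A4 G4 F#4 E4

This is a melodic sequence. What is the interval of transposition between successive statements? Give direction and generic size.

Taking 6-note groups, the heads are G4, A4: the pattern moves up a 2nd.
From G4 to A4: up a 2nd.

up a 2nd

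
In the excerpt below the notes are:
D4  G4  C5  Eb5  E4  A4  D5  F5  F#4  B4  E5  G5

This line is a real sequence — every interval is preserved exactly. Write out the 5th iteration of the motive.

A#4 D#5 G#5 B5

With a 4-note motive the entries are D4, E4, F#4, each up a 2nd from the previous.
Carrying on: G#4 → A#4.
Statement 5 starts on A#4 and keeps the same exact contour: A#4 D#5 G#5 B5.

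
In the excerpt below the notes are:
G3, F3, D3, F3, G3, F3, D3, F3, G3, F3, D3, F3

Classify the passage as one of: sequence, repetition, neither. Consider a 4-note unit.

Each 4-note cell is identical (G3 F3 D3 F3), restated at the same pitch.

repetition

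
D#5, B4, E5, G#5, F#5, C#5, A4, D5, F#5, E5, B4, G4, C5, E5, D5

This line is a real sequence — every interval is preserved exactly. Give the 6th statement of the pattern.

F4 Db4 Gb4 Bb4 Ab4

Unit = 5 notes; the statements start on D#5, C#5, B4, moving down a 2nd each time.
Carrying on: A4 → G4 → F4.
From F4 the exact shape gives F4 Db4 Gb4 Bb4 Ab4.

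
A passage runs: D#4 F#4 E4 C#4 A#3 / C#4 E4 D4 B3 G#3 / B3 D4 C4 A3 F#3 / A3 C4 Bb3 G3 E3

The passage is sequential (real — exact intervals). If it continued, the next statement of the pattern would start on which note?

G3

With a 5-note motive the entries are D#4, C#4, B3, A3, each down a 2nd from the previous.
One more step down a 2nd gives G3.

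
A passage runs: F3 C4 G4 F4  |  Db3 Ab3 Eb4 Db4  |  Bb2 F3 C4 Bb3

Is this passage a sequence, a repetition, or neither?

sequence

Each 4-note cell is the previous one transposed down a 3rd.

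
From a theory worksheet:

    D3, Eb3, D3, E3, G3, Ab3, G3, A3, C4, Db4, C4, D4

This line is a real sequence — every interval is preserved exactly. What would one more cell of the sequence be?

F4 Gb4 F4 G4

Taking 4-note groups, the heads are D3, G3, C4: the pattern moves up a 4th.
From F4 the exact shape gives F4 Gb4 F4 G4.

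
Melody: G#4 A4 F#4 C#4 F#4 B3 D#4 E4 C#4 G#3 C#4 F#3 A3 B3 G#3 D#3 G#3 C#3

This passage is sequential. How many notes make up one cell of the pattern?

6

Try groups of 6 (3 cells in 18 notes):
G#4 A4 F#4 C#4 F#4 B3 | D#4 E4 C#4 G#3 C#4 F#3 | A3 B3 G#3 D#3 G#3 C#3
Each cell is the previous one down a 4th — so the unit is 6 notes.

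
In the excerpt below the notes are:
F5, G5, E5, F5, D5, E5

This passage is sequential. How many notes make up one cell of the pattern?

2

Try groups of 2 (3 cells in 6 notes):
F5 G5 | E5 F5 | D5 E5
That's a consistent down a 2nd shift per cell, and no other grouping gives one.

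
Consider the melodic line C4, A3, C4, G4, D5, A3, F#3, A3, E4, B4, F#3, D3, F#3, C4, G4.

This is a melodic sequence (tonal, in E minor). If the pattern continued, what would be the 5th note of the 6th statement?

Grouping in 5s, the 5th note of each cell is D5, B4, G4.
Extending down a 3rd: E4 → C4 → A3.

A3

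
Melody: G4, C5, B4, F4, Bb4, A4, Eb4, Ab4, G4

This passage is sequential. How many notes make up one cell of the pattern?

3

9 notes total. Splitting into 3 groups of 3:
G4 C5 B4 | F4 Bb4 A4 | Eb4 Ab4 G4
Every group is a transposition down a 2nd of the one before; no shorter unit works.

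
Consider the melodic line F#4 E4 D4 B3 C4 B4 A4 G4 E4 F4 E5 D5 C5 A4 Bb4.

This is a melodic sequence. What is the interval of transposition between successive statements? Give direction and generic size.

With a 5-note motive the entries are F#4, B4, E5, each up a 4th from the previous.
From F#4 to B4: up a 4th.

up a 4th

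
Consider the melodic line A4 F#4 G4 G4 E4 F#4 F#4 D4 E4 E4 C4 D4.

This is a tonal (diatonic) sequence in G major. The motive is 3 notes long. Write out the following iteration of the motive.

With a 3-note motive the entries are A4, G4, F#4, E4, each down a 2nd from the previous.
So cell 5 is D4 B3 C4.

D4 B3 C4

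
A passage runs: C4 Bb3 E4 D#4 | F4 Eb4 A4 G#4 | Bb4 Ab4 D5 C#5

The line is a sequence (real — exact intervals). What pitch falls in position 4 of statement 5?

B5

The unit is 4 notes. Position-4 pitches of the 3 shown cells: D#4, G#4, C#5.
Each moves up a 4th. Continuing: F#5 → B5.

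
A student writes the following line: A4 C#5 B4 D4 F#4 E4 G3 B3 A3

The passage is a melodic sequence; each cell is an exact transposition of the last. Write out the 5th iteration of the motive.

The 3-note cells begin on A4, D4, G3 — each down a 5th from the last.
Extending down a 5th: C3 → F2.
So cell 5 is F2 A2 G2.

F2 A2 G2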